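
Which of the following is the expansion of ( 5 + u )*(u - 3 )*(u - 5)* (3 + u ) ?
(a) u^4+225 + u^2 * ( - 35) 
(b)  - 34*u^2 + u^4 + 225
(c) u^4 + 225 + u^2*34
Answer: b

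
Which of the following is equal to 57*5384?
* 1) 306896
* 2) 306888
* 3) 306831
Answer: 2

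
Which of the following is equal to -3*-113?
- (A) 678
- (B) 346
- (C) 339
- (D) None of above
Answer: C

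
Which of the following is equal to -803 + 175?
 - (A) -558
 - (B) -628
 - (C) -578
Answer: B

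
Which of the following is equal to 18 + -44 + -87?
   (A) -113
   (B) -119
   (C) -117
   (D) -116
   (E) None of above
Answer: A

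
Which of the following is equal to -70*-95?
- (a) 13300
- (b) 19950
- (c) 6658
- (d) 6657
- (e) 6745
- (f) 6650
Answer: f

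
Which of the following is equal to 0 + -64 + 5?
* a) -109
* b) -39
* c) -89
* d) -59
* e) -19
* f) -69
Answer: d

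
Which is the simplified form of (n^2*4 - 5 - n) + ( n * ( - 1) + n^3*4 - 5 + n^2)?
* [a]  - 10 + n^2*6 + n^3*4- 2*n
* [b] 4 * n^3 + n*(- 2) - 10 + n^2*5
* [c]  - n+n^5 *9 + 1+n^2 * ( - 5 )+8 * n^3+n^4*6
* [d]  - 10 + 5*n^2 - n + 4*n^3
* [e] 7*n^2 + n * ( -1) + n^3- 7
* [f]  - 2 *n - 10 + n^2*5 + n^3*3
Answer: b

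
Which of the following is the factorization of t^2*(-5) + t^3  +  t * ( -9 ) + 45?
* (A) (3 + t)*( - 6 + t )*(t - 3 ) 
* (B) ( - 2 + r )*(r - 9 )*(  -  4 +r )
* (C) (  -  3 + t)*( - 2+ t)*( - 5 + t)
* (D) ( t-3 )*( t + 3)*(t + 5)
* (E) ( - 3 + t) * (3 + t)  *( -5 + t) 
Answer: E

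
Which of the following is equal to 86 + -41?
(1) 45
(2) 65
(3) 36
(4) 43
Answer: 1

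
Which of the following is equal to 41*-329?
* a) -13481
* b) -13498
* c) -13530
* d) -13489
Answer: d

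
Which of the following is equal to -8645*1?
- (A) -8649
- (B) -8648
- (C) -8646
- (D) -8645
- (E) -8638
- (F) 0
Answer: D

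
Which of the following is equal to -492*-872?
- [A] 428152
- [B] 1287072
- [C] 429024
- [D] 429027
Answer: C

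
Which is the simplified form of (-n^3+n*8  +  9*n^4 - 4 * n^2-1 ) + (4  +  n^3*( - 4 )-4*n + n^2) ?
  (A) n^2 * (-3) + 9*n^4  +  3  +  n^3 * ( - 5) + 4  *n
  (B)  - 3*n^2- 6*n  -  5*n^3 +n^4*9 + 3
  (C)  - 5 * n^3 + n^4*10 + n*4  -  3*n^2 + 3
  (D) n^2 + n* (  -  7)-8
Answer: A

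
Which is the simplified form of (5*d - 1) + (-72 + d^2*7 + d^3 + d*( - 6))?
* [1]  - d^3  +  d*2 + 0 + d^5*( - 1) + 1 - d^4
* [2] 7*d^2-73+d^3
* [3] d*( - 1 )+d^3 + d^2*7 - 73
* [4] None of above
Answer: 3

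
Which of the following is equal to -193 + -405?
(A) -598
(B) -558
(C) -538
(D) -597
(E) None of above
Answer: A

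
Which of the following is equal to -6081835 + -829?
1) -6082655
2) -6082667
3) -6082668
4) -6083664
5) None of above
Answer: 5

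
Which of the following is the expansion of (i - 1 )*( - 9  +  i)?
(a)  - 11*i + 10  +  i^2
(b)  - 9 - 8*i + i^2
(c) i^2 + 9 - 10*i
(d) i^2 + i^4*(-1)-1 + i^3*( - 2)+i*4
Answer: c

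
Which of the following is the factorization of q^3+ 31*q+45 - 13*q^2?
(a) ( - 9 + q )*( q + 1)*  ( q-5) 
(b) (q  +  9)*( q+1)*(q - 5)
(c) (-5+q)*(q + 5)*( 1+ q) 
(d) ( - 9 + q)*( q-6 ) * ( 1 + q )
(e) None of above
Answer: a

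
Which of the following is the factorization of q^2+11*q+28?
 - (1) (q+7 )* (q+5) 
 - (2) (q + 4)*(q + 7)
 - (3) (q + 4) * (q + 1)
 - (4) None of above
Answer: 2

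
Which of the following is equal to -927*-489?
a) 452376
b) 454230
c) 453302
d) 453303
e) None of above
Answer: d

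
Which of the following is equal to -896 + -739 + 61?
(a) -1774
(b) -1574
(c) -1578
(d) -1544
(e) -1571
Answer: b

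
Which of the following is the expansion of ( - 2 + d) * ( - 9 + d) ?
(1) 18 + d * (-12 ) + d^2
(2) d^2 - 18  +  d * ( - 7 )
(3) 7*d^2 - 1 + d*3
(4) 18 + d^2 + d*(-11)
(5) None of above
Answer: 4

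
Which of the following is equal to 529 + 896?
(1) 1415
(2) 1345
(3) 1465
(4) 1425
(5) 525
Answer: 4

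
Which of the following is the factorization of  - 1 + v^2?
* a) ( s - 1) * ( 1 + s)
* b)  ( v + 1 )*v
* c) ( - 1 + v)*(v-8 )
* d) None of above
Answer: d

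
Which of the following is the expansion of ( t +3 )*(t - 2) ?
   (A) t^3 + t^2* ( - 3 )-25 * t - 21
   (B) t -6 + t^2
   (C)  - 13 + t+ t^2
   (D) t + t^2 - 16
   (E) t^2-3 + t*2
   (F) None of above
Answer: B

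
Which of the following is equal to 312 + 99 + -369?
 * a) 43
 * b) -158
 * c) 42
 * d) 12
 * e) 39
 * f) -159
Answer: c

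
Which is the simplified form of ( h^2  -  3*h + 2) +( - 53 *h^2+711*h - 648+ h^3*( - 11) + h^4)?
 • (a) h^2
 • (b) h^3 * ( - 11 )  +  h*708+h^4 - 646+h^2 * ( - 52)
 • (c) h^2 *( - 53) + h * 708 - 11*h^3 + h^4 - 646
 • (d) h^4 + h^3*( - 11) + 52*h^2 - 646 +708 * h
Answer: b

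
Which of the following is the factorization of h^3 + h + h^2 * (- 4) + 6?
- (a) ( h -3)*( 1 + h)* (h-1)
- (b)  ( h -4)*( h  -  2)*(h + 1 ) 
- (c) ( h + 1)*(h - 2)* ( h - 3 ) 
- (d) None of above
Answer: c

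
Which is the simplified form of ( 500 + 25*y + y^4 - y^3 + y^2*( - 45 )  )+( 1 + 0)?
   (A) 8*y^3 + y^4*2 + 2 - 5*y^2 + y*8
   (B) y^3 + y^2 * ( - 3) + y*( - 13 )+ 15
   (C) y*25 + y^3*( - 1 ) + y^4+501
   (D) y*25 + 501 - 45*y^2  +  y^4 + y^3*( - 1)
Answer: D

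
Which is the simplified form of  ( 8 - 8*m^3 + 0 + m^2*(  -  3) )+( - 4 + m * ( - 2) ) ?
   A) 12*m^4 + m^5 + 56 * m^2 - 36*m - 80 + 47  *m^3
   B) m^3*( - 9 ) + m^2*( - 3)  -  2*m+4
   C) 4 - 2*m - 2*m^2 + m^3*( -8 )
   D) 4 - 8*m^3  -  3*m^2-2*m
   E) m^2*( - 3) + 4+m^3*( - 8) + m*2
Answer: D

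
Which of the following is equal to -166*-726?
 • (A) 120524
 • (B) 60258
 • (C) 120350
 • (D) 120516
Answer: D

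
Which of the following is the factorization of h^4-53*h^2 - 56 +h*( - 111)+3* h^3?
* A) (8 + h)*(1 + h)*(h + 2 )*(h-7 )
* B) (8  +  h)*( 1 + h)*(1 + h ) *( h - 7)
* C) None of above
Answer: B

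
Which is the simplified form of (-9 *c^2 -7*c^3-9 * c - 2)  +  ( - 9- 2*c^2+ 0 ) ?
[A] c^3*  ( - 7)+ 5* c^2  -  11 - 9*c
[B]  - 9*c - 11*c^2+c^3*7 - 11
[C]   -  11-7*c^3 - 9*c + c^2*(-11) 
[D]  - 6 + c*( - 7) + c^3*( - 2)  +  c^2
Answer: C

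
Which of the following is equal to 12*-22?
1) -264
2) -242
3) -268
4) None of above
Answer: 1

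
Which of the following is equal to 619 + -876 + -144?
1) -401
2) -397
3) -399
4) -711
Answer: 1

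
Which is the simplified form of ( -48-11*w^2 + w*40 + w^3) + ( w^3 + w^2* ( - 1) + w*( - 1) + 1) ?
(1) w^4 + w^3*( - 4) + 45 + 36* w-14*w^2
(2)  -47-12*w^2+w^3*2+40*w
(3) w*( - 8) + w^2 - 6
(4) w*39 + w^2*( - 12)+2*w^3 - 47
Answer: 4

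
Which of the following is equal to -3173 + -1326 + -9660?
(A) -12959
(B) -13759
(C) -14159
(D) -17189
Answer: C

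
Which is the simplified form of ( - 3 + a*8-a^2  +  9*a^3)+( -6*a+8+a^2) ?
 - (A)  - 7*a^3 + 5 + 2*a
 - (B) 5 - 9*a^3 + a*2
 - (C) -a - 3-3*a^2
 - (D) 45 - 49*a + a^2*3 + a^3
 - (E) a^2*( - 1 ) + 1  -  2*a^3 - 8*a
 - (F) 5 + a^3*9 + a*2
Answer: F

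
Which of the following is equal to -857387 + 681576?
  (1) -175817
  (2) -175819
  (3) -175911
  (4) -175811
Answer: 4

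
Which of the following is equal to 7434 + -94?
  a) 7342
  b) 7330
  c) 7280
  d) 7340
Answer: d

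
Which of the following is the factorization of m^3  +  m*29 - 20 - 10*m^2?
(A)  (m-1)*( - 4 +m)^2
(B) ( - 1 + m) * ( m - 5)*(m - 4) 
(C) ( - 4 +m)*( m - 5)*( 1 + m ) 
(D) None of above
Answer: B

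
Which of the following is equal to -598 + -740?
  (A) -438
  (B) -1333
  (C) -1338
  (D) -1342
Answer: C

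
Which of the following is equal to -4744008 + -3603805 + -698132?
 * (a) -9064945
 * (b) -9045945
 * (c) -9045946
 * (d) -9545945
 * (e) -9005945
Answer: b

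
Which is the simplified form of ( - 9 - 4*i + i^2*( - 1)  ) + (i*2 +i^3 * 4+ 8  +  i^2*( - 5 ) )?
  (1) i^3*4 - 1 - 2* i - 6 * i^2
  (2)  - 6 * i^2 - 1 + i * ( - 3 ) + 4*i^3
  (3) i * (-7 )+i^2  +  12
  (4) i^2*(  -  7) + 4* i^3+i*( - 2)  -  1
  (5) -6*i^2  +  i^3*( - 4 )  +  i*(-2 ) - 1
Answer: 1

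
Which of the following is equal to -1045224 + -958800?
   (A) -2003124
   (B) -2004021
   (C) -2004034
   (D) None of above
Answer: D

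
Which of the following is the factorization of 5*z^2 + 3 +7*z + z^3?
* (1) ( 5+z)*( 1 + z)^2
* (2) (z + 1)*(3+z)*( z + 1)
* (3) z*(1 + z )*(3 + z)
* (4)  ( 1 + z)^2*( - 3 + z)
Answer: 2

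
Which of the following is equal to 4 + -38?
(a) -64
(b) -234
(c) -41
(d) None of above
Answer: d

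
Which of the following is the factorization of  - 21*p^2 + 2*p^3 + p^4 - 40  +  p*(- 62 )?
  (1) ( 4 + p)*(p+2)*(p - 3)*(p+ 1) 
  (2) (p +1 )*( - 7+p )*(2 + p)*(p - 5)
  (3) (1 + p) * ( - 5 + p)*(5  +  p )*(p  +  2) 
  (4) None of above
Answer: 4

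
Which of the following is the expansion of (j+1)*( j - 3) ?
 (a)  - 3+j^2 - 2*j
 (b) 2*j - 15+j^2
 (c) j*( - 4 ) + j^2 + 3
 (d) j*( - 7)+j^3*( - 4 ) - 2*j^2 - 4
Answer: a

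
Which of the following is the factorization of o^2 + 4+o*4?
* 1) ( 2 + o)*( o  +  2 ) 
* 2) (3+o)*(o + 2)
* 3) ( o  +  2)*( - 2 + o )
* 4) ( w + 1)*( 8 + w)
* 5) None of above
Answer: 1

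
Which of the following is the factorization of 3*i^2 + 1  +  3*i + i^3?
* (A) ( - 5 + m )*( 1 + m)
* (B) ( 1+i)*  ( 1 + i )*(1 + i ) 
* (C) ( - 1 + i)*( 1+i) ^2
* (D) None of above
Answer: B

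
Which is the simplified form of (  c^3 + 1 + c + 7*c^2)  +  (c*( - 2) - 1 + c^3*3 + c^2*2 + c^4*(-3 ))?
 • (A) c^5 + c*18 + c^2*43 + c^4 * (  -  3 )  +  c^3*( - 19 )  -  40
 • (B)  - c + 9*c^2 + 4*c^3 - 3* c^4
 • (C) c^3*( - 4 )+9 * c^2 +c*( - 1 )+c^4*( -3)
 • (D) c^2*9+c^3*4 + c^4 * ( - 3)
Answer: B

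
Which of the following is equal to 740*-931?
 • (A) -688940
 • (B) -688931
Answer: A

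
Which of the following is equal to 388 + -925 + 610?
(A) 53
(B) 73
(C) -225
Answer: B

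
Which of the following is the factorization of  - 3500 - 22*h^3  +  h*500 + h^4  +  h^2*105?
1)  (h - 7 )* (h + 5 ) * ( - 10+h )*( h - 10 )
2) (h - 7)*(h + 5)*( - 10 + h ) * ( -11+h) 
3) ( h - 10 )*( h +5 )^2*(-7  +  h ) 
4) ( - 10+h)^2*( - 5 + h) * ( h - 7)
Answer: 1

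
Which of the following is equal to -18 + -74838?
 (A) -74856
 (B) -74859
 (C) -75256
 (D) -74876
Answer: A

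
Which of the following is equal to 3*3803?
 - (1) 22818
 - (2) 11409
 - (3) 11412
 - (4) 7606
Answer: 2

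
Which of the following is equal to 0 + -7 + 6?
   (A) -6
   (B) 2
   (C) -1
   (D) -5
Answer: C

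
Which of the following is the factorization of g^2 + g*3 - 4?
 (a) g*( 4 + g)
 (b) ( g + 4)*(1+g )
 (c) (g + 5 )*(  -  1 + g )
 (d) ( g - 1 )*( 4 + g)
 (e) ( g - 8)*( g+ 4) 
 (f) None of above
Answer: d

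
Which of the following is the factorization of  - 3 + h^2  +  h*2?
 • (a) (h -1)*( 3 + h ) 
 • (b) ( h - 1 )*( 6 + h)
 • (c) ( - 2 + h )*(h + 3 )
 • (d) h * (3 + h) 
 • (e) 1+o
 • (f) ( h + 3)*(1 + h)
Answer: a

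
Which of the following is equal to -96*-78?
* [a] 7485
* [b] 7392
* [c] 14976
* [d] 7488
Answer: d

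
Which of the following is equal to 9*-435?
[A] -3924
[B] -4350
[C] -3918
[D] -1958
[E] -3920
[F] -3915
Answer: F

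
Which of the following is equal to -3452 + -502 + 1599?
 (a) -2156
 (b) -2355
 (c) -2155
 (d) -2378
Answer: b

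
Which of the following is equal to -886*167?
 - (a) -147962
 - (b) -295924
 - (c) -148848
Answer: a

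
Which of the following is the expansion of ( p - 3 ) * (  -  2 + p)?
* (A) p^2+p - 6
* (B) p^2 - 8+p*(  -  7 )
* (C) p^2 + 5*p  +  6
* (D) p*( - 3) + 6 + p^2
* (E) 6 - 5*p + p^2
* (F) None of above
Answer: E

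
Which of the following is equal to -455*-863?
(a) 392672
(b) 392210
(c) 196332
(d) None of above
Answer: d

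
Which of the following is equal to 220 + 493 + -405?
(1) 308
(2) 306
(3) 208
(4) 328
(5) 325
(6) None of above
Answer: 1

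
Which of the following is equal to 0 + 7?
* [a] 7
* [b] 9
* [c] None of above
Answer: a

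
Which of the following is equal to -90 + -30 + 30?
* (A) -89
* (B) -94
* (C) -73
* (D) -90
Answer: D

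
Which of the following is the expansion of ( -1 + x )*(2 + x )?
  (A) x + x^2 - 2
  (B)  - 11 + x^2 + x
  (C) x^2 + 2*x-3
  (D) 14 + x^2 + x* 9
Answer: A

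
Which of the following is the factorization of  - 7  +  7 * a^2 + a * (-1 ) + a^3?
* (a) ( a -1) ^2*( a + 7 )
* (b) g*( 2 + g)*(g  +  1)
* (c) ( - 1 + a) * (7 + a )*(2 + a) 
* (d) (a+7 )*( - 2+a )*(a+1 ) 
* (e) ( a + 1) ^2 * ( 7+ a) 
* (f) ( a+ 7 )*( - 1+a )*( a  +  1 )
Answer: f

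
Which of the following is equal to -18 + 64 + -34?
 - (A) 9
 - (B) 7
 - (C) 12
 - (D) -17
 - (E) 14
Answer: C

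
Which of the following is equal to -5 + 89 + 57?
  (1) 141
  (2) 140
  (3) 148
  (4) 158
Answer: 1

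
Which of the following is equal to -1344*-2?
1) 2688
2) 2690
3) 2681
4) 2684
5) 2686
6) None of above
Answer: 1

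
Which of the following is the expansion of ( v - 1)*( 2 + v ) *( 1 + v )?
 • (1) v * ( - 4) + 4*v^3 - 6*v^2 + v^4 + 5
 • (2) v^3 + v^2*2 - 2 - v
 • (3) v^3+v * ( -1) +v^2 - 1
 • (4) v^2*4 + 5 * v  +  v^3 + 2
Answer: 2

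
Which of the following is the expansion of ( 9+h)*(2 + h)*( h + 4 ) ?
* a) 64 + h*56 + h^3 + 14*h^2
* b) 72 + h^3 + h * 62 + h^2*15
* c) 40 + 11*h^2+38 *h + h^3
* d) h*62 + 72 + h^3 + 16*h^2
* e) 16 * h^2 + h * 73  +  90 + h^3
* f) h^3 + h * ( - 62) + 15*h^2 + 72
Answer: b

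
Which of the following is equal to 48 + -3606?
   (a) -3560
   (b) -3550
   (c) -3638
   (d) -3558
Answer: d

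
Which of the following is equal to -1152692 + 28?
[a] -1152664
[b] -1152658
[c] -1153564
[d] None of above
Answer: a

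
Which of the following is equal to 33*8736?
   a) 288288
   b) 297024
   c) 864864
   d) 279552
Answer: a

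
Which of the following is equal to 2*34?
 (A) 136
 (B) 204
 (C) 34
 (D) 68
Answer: D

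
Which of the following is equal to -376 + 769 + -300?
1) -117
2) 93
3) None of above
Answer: 2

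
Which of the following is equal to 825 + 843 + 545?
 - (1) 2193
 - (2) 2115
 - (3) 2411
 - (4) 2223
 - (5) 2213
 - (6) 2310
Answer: 5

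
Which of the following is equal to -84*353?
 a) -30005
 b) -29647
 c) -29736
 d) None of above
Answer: d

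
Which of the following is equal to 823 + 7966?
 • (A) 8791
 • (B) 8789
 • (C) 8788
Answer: B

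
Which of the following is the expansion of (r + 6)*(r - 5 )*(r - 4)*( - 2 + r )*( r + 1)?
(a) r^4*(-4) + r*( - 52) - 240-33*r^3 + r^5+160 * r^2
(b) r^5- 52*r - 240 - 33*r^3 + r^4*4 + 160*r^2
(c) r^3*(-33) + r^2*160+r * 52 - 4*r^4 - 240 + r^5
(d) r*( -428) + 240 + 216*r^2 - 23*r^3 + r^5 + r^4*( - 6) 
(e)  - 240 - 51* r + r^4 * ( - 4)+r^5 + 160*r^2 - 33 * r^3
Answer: a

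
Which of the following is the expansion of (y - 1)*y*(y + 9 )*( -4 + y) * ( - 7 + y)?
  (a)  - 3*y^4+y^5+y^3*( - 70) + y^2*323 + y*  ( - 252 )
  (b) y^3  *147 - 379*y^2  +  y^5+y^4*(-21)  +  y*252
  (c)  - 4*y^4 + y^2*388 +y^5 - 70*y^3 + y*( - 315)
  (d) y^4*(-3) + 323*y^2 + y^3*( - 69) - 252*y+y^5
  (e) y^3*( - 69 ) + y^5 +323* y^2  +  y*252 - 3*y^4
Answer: d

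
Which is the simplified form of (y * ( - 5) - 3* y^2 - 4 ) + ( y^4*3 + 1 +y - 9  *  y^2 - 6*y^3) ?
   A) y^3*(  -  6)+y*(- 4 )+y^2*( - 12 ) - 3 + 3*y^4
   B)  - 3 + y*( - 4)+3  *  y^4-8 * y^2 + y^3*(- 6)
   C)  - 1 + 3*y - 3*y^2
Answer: A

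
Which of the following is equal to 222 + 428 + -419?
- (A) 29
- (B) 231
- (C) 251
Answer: B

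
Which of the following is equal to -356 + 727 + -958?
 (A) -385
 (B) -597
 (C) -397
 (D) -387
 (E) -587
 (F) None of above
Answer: E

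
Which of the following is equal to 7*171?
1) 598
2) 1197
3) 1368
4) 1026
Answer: 2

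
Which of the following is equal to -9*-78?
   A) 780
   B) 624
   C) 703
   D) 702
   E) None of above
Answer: D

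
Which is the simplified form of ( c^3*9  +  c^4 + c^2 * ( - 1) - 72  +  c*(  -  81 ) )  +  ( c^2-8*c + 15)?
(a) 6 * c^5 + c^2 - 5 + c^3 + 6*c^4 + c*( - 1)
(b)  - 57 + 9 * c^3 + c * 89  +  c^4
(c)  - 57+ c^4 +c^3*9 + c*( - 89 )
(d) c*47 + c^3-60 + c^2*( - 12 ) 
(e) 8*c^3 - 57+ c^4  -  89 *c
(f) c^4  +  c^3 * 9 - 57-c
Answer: c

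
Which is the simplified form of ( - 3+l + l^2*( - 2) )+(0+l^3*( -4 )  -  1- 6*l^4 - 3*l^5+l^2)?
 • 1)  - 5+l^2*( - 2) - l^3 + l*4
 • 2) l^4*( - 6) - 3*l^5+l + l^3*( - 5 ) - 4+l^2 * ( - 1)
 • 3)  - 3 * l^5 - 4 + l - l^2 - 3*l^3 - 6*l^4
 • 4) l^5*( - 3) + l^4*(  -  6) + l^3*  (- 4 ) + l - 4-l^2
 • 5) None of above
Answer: 4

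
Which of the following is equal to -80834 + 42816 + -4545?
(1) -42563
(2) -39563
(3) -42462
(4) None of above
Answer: 1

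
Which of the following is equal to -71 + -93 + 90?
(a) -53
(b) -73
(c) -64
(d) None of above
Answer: d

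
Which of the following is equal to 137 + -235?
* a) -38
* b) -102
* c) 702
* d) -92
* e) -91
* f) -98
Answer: f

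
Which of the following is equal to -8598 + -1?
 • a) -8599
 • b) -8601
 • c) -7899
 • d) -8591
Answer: a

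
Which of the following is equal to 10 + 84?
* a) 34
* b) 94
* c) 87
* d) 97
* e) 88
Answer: b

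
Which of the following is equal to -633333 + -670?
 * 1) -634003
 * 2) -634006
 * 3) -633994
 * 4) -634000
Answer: 1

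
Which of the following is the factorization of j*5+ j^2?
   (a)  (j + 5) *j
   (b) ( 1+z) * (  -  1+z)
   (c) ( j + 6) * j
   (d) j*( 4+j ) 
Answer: a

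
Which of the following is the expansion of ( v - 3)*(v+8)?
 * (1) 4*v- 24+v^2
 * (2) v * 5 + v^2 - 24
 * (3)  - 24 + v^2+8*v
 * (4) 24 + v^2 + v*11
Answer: 2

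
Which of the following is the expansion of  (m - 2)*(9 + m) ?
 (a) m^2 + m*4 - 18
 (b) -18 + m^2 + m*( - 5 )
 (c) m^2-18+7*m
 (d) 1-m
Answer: c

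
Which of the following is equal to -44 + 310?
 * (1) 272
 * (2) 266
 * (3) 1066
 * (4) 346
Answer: 2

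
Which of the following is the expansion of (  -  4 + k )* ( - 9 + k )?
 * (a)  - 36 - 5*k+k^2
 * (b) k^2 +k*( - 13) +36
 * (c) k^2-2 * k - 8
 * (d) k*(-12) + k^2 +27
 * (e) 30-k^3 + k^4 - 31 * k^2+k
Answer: b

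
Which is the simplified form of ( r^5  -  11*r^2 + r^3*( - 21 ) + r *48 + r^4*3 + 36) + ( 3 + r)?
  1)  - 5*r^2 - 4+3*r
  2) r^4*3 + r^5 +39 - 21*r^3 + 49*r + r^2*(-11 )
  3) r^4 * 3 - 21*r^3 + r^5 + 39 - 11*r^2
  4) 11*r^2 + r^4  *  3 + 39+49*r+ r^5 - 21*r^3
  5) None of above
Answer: 2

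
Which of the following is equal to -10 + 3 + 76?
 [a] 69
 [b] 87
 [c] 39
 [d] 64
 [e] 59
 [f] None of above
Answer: a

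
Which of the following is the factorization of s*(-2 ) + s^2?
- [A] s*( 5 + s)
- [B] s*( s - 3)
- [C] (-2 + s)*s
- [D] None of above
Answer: C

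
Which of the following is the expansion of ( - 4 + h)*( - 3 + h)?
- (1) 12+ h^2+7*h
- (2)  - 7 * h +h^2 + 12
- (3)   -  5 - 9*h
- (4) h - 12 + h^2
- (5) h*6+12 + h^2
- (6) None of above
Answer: 2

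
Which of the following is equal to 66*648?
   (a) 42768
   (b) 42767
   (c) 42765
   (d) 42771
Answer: a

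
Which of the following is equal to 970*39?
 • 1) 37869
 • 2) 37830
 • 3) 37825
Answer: 2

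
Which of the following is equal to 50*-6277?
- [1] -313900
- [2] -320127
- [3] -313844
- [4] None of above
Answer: 4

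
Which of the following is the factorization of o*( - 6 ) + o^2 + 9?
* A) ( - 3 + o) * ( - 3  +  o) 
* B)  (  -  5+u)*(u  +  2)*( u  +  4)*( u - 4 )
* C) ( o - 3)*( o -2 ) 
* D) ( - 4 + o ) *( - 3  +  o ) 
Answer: A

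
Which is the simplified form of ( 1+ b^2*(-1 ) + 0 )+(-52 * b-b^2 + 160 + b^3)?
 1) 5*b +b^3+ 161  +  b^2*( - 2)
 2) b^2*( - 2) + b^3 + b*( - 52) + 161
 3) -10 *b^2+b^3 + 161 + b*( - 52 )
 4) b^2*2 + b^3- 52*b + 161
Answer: 2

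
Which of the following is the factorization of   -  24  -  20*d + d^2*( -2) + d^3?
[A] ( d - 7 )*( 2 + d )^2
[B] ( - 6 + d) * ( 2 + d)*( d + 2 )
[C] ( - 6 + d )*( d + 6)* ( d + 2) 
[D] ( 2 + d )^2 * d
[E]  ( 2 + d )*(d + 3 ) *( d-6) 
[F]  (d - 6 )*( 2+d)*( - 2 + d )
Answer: B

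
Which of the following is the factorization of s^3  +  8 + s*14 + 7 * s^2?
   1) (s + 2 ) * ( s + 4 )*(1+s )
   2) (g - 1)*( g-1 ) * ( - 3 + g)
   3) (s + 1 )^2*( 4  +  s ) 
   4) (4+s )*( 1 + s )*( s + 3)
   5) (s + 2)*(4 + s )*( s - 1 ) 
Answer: 1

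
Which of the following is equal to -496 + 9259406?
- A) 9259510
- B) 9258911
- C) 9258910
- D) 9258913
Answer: C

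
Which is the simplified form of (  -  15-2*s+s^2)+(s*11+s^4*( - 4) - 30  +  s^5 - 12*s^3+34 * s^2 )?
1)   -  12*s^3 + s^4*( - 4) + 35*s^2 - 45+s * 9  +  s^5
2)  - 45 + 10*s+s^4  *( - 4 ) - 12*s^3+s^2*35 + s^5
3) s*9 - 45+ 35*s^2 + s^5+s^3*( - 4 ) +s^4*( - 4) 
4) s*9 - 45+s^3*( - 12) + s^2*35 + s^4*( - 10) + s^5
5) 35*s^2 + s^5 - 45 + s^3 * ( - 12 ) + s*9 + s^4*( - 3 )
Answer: 1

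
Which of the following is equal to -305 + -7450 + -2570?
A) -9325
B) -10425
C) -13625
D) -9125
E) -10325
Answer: E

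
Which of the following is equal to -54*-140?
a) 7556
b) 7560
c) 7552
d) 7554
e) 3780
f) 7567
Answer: b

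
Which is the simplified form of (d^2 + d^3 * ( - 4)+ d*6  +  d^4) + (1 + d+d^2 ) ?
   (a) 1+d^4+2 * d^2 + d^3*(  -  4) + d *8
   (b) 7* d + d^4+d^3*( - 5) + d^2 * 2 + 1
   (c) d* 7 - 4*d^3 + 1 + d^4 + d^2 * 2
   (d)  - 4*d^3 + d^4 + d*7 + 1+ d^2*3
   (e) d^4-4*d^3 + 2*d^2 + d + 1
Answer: c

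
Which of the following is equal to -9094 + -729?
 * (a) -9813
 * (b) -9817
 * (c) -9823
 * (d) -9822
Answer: c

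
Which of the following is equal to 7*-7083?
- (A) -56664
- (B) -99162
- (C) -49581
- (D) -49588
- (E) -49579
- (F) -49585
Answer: C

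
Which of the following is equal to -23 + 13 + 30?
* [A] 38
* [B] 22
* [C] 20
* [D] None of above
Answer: C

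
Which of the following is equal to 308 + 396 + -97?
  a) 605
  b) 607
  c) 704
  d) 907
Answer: b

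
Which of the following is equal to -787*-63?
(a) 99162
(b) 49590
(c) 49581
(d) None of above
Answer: c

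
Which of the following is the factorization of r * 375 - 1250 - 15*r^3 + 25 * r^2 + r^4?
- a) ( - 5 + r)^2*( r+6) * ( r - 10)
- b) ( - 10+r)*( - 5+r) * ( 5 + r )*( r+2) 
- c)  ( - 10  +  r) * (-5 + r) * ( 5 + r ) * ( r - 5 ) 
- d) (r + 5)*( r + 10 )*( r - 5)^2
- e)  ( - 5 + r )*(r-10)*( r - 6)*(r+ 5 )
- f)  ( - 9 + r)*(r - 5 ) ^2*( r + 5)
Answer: c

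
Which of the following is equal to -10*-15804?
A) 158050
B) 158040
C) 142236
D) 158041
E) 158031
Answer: B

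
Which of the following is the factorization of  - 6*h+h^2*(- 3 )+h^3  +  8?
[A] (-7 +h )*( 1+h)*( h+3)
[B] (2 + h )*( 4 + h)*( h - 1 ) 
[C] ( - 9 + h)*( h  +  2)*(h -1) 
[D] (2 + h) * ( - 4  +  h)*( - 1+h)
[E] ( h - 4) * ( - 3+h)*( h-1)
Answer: D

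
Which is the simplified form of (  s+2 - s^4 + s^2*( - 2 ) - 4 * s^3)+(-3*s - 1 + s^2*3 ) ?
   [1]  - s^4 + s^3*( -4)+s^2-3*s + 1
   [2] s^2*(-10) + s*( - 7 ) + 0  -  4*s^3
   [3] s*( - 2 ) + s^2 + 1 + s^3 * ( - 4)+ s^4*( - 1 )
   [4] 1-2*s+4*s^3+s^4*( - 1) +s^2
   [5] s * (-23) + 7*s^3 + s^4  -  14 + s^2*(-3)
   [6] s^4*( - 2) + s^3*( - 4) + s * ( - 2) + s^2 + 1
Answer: 3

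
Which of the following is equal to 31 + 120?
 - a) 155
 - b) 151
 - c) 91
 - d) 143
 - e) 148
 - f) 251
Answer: b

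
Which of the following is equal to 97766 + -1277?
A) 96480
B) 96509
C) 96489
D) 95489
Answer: C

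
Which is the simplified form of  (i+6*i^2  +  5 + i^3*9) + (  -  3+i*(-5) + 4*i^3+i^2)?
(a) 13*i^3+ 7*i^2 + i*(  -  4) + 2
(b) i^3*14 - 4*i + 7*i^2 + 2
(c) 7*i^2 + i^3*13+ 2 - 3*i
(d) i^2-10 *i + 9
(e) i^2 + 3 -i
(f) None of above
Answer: a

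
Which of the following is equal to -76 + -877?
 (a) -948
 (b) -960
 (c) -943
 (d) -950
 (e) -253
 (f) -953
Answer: f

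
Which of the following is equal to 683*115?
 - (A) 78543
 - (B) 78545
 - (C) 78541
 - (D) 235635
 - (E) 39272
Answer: B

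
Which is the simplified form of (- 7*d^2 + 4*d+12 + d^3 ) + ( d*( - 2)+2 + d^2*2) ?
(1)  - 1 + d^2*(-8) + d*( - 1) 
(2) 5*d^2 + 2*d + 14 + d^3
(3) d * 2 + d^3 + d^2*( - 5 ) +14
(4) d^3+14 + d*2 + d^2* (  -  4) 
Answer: 3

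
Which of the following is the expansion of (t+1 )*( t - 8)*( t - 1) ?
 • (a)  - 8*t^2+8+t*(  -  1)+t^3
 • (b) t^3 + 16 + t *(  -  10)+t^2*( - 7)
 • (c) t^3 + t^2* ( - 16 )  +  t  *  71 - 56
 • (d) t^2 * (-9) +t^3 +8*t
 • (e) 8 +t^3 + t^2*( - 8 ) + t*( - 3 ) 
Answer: a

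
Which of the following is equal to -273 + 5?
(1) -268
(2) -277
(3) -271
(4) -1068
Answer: 1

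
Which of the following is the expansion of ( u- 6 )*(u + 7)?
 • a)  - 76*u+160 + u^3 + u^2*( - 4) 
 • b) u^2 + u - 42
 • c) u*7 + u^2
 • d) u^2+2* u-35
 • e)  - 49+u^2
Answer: b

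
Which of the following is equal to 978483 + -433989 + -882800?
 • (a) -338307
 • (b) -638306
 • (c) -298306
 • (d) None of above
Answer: d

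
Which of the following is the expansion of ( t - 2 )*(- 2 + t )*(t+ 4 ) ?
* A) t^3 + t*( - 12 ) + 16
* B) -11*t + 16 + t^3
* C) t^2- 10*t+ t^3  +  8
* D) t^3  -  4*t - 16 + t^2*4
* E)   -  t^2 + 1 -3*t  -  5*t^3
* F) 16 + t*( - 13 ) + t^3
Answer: A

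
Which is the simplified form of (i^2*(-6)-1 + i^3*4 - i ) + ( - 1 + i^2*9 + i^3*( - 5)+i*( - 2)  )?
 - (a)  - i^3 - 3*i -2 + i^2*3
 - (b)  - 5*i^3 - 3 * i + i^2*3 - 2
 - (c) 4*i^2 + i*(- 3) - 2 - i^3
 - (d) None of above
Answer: a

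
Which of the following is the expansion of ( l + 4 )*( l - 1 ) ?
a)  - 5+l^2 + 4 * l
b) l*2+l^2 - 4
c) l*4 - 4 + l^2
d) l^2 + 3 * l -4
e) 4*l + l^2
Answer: d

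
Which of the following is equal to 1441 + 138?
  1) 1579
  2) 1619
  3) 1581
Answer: 1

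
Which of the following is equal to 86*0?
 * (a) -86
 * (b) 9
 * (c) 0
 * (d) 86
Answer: c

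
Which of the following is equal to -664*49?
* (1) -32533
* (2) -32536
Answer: 2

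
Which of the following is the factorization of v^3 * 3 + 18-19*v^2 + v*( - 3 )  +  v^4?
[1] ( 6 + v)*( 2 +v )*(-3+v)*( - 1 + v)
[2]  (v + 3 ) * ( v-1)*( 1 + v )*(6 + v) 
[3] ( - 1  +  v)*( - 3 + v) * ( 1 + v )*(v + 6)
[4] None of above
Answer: 3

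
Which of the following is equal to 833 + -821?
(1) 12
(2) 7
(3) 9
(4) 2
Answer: 1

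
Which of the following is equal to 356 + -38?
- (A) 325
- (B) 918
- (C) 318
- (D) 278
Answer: C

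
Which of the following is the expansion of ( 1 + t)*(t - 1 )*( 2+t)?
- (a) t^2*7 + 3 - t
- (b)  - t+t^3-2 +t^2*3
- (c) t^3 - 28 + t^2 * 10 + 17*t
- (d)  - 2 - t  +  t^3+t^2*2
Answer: d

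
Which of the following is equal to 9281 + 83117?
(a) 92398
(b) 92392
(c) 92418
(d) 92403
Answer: a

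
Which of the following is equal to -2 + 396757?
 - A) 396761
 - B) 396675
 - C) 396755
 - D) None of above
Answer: C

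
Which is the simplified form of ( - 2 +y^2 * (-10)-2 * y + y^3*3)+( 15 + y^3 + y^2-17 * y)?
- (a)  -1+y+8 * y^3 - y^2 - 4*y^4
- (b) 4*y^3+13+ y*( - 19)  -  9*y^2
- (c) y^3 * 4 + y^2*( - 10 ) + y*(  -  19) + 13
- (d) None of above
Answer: b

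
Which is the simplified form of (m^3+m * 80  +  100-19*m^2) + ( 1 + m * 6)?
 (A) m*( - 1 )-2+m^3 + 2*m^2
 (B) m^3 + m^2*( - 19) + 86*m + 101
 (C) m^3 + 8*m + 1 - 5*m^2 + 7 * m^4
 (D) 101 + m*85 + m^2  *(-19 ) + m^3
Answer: B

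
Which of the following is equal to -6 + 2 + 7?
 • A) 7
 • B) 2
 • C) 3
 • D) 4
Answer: C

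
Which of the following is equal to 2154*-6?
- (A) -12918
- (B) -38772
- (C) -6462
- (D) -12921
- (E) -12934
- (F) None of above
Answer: F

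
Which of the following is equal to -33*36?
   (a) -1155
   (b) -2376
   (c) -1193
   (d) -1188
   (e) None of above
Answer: d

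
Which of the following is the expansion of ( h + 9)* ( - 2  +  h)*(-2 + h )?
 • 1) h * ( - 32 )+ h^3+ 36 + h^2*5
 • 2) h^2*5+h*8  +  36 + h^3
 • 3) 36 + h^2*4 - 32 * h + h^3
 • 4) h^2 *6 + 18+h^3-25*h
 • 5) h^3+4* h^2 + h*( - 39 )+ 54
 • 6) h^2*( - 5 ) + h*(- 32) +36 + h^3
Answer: 1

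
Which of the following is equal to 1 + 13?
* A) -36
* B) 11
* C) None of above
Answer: C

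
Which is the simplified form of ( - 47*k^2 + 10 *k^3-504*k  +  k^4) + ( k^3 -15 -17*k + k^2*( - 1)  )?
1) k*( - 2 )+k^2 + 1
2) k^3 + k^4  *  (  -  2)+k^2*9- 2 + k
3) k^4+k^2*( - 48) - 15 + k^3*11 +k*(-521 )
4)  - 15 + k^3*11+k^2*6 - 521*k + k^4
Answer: 3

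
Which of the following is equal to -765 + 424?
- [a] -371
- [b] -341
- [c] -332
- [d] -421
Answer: b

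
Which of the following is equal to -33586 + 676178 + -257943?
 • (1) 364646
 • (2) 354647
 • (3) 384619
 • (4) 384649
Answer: 4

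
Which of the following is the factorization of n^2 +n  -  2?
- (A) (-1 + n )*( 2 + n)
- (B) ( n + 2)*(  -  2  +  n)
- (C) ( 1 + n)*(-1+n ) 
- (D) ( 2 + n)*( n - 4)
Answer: A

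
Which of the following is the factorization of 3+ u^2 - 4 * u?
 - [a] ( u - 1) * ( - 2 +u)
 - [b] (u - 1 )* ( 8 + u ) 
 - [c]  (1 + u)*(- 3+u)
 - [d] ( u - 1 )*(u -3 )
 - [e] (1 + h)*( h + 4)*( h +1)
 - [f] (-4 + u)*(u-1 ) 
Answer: d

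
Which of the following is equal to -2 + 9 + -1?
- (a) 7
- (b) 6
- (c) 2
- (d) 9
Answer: b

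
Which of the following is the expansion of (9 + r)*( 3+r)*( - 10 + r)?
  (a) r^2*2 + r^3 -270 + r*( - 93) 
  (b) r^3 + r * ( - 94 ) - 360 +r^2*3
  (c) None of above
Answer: a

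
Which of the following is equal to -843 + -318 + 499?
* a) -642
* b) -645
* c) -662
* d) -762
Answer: c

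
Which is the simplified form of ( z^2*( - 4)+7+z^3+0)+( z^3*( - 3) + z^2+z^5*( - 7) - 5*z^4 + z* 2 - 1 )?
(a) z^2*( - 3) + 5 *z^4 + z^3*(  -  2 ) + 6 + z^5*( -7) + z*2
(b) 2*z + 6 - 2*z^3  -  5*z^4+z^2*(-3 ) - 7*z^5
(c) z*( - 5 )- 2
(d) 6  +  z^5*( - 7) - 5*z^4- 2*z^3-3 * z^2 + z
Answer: b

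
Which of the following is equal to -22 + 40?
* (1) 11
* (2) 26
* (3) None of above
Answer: 3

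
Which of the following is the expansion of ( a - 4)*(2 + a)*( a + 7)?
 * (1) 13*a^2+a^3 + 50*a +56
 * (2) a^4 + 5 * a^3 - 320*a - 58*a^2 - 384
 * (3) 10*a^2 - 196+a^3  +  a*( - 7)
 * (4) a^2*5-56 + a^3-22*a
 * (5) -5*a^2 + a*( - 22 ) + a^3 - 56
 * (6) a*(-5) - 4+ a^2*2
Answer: 4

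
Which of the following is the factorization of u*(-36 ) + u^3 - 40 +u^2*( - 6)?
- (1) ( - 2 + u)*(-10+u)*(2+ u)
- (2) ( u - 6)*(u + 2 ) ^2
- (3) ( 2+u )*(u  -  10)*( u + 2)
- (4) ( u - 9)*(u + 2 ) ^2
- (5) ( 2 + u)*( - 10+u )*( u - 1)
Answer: 3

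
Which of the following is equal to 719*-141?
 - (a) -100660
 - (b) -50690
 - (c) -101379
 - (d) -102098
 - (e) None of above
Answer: c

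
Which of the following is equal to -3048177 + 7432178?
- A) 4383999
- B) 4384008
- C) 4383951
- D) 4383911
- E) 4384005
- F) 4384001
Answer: F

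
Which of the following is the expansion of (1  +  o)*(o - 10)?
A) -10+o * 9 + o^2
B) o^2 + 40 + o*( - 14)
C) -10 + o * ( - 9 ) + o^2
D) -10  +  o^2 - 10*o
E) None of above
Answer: C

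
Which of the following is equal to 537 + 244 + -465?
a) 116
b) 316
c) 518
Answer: b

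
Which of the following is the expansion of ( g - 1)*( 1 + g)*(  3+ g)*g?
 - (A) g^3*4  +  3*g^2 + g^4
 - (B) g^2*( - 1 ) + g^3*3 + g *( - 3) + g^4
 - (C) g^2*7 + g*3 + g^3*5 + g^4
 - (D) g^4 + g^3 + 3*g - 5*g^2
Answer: B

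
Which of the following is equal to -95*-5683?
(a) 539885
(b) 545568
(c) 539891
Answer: a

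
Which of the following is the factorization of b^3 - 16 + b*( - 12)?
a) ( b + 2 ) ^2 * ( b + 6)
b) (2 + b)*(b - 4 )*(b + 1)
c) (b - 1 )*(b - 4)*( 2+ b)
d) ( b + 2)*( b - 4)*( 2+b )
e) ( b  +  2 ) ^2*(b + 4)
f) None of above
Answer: d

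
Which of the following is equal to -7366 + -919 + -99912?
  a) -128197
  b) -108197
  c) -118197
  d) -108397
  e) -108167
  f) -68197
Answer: b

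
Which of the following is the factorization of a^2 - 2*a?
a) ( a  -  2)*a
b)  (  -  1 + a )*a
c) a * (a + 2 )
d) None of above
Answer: a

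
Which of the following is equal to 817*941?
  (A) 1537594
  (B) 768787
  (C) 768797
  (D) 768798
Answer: C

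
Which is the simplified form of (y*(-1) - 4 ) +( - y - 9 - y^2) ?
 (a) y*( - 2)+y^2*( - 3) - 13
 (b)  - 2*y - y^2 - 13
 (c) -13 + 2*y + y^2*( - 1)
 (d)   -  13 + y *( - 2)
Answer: b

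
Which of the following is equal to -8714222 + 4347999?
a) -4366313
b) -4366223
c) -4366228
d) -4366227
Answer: b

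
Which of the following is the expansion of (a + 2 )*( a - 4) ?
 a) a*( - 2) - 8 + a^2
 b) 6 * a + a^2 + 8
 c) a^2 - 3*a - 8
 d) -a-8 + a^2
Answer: a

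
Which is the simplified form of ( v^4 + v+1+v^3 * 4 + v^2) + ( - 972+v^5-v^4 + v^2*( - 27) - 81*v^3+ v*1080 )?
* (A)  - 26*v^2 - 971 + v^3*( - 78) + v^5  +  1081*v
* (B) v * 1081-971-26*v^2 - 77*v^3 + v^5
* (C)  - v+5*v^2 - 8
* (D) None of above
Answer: B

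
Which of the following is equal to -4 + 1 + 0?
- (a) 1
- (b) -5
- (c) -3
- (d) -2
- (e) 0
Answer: c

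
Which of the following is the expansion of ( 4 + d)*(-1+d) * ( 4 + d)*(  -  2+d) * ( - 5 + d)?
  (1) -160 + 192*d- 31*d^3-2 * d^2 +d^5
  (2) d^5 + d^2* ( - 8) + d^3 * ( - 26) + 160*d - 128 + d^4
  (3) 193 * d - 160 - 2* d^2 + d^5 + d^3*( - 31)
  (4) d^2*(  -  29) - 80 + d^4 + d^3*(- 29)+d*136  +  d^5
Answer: 1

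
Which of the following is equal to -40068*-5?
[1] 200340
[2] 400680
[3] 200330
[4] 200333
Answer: 1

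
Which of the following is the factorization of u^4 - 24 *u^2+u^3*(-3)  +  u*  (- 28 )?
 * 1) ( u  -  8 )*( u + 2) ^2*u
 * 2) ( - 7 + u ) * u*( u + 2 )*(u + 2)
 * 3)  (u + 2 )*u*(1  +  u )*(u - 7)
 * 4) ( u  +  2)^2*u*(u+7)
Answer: 2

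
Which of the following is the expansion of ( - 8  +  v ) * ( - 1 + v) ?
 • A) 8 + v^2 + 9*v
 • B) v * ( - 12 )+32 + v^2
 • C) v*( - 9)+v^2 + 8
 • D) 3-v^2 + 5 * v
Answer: C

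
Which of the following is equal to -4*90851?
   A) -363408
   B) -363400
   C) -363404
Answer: C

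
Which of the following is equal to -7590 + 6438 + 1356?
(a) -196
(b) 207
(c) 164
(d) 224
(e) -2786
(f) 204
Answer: f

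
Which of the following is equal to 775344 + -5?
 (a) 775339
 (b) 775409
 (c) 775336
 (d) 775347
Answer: a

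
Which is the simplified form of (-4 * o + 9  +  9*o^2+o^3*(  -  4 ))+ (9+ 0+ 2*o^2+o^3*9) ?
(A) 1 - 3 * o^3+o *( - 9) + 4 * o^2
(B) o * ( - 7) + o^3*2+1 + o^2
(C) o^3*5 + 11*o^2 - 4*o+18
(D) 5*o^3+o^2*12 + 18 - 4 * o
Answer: C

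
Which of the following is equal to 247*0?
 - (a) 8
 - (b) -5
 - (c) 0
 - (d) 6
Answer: c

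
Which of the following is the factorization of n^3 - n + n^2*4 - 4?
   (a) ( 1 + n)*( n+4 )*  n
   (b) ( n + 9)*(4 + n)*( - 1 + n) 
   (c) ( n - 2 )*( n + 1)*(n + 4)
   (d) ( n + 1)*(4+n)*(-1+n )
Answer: d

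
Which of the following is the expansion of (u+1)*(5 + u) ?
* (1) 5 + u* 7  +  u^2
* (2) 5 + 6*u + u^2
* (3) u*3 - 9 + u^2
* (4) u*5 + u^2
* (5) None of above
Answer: 2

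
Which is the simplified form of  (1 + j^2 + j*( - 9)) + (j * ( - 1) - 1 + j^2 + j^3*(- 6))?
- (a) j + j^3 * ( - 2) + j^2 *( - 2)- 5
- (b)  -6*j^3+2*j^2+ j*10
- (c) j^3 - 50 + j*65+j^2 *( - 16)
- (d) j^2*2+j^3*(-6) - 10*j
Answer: d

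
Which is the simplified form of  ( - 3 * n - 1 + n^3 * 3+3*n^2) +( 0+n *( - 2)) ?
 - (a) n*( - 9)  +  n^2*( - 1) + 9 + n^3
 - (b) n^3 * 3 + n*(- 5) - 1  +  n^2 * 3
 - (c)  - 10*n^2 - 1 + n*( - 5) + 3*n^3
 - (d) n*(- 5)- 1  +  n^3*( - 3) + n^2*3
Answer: b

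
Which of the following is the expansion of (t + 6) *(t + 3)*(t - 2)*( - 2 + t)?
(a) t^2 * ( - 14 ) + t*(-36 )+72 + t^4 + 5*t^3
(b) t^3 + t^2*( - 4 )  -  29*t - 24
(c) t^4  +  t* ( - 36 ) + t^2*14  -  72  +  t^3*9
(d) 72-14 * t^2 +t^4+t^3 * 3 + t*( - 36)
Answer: a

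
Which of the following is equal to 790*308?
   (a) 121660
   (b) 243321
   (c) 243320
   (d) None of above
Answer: c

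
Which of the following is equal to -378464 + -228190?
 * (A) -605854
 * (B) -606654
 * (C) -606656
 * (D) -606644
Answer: B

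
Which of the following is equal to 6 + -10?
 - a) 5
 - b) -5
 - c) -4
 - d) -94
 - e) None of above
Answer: c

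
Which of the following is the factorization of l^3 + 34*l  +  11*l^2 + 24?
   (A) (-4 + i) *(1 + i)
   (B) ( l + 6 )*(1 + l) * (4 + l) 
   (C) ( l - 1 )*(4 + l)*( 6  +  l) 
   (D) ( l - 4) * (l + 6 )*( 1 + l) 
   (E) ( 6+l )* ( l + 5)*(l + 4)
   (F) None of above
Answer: B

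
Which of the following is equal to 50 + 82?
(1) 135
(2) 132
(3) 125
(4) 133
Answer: 2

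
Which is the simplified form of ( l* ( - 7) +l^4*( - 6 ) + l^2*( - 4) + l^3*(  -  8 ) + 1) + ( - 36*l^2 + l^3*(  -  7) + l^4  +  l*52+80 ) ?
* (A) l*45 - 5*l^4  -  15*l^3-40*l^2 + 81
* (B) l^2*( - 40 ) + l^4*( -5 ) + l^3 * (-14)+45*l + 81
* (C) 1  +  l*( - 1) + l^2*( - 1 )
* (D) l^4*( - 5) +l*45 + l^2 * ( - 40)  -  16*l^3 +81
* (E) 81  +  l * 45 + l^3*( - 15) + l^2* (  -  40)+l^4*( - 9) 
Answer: A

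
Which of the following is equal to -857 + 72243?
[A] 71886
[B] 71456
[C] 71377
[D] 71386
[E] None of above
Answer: D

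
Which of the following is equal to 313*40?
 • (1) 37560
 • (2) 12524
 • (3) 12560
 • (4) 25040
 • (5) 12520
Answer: 5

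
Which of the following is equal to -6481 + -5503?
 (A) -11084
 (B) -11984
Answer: B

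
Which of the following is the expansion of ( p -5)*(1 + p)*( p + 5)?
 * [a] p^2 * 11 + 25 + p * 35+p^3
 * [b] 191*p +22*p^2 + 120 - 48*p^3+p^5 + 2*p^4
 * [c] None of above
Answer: c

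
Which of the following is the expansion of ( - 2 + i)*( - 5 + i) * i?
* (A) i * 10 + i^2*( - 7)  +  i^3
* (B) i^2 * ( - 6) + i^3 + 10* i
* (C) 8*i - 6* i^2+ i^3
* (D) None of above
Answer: A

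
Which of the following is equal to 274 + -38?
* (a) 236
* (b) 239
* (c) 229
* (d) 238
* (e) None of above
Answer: a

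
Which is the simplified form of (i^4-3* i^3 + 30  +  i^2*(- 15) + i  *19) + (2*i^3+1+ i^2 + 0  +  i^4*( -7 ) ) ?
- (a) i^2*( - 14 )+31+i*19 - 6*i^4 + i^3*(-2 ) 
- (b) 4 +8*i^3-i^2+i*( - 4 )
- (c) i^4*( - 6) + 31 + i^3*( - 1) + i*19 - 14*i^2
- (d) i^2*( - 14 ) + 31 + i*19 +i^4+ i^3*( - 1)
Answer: c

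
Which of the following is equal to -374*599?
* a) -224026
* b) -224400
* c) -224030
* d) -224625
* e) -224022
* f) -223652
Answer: a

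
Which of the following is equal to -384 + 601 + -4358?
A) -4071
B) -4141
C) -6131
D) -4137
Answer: B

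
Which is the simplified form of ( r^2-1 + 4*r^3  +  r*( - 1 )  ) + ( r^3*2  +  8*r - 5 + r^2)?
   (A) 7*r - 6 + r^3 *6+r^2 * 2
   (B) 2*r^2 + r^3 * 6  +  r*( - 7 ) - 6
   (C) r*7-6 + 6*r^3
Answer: A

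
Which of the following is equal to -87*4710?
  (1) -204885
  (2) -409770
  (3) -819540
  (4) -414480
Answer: 2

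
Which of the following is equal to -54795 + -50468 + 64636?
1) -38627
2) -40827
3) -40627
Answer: 3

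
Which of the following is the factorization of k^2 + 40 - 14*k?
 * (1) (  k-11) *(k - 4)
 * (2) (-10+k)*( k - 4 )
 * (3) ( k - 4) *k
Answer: 2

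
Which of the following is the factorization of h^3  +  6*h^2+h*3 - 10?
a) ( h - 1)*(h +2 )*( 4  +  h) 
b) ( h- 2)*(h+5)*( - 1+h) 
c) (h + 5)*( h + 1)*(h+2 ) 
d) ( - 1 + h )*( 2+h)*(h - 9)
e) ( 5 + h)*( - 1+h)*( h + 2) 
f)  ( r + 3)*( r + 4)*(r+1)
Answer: e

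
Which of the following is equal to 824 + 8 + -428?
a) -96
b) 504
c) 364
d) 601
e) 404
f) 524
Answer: e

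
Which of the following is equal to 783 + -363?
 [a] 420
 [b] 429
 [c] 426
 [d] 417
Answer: a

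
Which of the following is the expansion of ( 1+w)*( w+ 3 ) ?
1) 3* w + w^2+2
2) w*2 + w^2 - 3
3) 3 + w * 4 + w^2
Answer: 3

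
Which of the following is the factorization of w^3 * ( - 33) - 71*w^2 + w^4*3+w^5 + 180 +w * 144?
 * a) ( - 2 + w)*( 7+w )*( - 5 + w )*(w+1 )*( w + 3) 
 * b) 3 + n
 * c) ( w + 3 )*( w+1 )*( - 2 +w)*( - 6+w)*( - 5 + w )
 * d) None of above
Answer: d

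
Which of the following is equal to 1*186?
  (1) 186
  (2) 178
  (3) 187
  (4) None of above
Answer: 1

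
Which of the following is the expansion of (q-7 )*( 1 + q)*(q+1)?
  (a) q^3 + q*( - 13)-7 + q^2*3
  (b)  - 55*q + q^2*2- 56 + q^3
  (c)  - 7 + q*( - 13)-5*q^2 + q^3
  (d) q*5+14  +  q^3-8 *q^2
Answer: c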